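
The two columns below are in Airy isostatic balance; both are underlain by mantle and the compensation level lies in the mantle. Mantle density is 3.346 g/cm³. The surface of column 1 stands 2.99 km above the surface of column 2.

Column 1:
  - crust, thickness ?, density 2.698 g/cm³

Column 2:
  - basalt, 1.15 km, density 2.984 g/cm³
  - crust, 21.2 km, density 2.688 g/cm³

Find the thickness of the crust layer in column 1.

Take the compensation level at the base of the deeper column (depth z_c below the surface of column 1) and equate Σ ρ_i t_i down to z_c; mantle fills any gap and the z_c terms cancel.
Column 1: x×2.698 + (z_c − 0 − x)×3.346
Column 2: 2.99×0 + 1.15×2.984 + 21.2×2.688 + (z_c − 2.99 − 22.35)×3.346
The z_c×3.346 term appears on both sides and cancels. Collect the known terms of each column as K = Σ(ρt)_known − 3.346 × (depth of known layers): K_1 = 0 − 3.346×0 = 0; K_2 = 60.4172 − 3.346×(2.99 + 22.35) = −24.37044.
Balance: K_1 − x×(3.346 − 2.698) = K_2, so x = (K_1 − K_2)/(3.346 − 2.698) = 24.3704/0.648 = 37.6 km.

37.6 km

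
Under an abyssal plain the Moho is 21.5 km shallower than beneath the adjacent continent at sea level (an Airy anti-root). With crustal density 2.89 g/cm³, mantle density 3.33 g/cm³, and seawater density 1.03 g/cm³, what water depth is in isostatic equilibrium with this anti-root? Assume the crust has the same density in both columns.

Replacing a thickness d of crust by seawater at the top must be balanced by replacing crust with mantle at the base: d (ρ_c − ρ_w) = a (ρ_m − ρ_c).
d = a (ρ_m − ρ_c)/(ρ_c − ρ_w) = 21.5 km × 0.44/1.86 = 5.09 km.

5.09 km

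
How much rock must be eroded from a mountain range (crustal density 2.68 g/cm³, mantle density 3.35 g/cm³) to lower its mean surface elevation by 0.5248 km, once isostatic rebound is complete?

2.62 km

Net drop Δ = e − u = e − e ρ_c/ρ_m = e (ρ_m − ρ_c)/ρ_m.
e = Δ ρ_m/(ρ_m − ρ_c) = 0.5248 km × 3.35/0.67 = 2.62 km.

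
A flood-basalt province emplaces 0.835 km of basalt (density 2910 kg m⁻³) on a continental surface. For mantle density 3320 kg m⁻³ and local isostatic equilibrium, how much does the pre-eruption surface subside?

0.732 km

Subaerial loading: s = t ρ_load / ρ_m.
s = 0.835 km × 2910/3320 = 0.732 km.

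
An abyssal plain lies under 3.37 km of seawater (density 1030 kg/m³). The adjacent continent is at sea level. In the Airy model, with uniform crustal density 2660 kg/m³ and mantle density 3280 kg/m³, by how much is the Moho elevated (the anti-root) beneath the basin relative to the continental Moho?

8.86 km

By Archimedes' principle applied to the lithosphere: replacing crust with seawater at the top is compensated by replacing crust with mantle at the base: d (ρ_c − ρ_w) = a (ρ_m − ρ_c).
a = d (ρ_c − ρ_w)/(ρ_m − ρ_c) = 3.37 km × 1630/620 = 8.86 km.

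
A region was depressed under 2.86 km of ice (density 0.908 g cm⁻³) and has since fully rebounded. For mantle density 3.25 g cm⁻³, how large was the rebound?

0.799 km

Removing the load lets mantle flow back in; uplift u satisfies ρ_ice t = ρ_m u.
u = t ρ_ice/ρ_m = 2.86 km × 0.908/3.25 = 0.799 km.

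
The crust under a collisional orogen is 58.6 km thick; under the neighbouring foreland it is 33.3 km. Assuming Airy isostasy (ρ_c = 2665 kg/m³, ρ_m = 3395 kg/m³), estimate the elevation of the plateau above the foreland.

Excess crust Δ = 58.6 km − 33.3 km = 25.3 km, split between elevation h and root r with h + r = Δ.
Airy balance ρ_c h = (ρ_m − ρ_c) r gives r = h ρ_c/(ρ_m − ρ_c), so h (1 + ρ_c/(ρ_m − ρ_c)) = Δ, i.e. h = Δ (ρ_m − ρ_c)/ρ_m.
h = 25.3 km × 730/3395 = 5.44 km.

5.44 km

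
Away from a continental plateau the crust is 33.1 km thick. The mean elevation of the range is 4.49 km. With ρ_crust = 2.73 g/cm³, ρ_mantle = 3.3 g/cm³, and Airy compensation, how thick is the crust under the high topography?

Root depth r = h ρ_c / (ρ_m − ρ_c) = 4.49 km × 2.73 / 0.57 = 21.5 km.
Total thickness = T + h + r = 33.1 km + 4.49 km + 21.5 km = 59.1 km.

59.1 km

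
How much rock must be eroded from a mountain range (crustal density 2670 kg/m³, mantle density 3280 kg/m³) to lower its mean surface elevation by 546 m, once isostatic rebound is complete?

2940 m

Net drop Δ = e − u = e − e ρ_c/ρ_m = e (ρ_m − ρ_c)/ρ_m.
e = Δ ρ_m/(ρ_m − ρ_c) = 546 m × 3280/610 = 2940 m.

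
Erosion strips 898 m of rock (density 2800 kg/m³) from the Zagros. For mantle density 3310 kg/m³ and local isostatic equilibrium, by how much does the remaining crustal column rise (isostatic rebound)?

Unloading: uplift u = e ρ_c/ρ_m = 898 m × 2800/3310 = 760 m.

760 m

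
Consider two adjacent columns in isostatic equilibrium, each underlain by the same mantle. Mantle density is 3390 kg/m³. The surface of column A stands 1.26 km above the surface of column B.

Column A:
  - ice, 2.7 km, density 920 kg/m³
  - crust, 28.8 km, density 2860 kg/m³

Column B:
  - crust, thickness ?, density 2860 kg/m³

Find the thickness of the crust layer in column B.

33.3 km

Take the compensation level at the base of the deeper column (depth z_c below the surface of column A) and equate Σ ρ_i t_i down to z_c; mantle fills any gap and the z_c terms cancel.
Column A: 2.7×920 + 28.8×2860 + (z_c − 31.5)×3390
Column B: 1.26×0 + x×2860 + (z_c − 1.26 − 0 − x)×3390
The z_c×3390 term appears on both sides and cancels. Collect the known terms of each column as K = Σ(ρt)_known − 3390 × (depth of known layers): K_A = 84852 − 3390×31.5 = −21933; K_B = 0 − 3390×(1.26 + 0) = −4271.4.
Balance: K_A = K_B − x×(3390 − 2860), so x = (K_B − K_A)/(3390 − 2860) = 17661.6/530 = 33.3 km.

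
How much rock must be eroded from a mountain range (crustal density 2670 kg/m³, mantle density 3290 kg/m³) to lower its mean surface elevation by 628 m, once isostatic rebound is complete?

3330 m

Net drop Δ = e − u = e − e ρ_c/ρ_m = e (ρ_m − ρ_c)/ρ_m.
e = Δ ρ_m/(ρ_m − ρ_c) = 628 m × 3290/620 = 3330 m.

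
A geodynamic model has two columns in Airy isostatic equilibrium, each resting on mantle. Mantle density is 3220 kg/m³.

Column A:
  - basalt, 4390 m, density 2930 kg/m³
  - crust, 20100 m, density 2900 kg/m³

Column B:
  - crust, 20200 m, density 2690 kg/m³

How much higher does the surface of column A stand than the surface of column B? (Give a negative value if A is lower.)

−932 m

For any compensation level in the mantle, the mantle terms cancel and isostasy reduces to e = (Σt_A − Σt_B) − (Σ(ρt)_A − Σ(ρt)_B) / ρ_m.
Σt_A = 24490 m; Σt_B = 20200 m; Σ(ρt)_A = 71152700; Σ(ρt)_B = 54338000 (in m·kg/m³).
e = (24490 − 20200) − (71152700 − 54338000) / 3220 = −932 m.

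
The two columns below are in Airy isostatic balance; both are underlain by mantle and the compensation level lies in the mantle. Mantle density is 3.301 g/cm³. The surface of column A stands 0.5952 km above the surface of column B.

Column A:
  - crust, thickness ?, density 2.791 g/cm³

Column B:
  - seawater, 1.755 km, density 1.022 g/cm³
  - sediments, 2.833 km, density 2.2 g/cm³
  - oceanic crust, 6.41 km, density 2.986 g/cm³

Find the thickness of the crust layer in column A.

Take the compensation level at the base of the deeper column (depth z_c below the surface of column A) and equate Σ ρ_i t_i down to z_c; mantle fills any gap and the z_c terms cancel.
Column A: x×2.791 + (z_c − 0 − x)×3.301
Column B: 0.5952×0 + 1.755×1.022 + 2.833×2.2 + 6.41×2.986 + (z_c − 0.5952 − 10.998)×3.301
The z_c×3.301 term appears on both sides and cancels. Collect the known terms of each column as K = Σ(ρt)_known − 3.301 × (depth of known layers): K_A = 0 − 3.301×0 = 0; K_B = 27.16647 − 3.301×(0.5952 + 10.998) = −11.1026832.
Balance: K_A − x×(3.301 − 2.791) = K_B, so x = (K_A − K_B)/(3.301 − 2.791) = 11.1027/0.51 = 21.8 km.

21.8 km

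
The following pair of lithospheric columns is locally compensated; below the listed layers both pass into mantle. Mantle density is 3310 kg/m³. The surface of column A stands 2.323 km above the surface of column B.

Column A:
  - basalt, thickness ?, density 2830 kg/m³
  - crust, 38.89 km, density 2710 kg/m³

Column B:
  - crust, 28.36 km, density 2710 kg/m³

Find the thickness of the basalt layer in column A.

Take the compensation level at the base of the deeper column (depth z_c below the surface of column A) and equate Σ ρ_i t_i down to z_c; mantle fills any gap and the z_c terms cancel.
Column A: x×2830 + 38.89×2710 + (z_c − 38.89 − x)×3310
Column B: 2.323×0 + 28.36×2710 + (z_c − 2.323 − 28.36)×3310
The z_c×3310 term appears on both sides and cancels. Collect the known terms of each column as K = Σ(ρt)_known − 3310 × (depth of known layers): K_A = 105391.9 − 3310×38.89 = −23334; K_B = 76855.6 − 3310×(2.323 + 28.36) = −24705.13.
Balance: K_A − x×(3310 − 2830) = K_B, so x = (K_A − K_B)/(3310 − 2830) = 1371.13/480 = 2.86 km.

2.86 km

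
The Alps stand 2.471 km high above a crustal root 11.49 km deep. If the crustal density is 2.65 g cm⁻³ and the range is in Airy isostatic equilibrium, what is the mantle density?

3.22 g cm⁻³

Airy balance: ρ_c h = (ρ_m − ρ_c) r → ρ_m = ρ_c (1 + h/r).
ρ_m = 2.65 × (1 + 2.471 km/11.49 km) = 3.22 g cm⁻³.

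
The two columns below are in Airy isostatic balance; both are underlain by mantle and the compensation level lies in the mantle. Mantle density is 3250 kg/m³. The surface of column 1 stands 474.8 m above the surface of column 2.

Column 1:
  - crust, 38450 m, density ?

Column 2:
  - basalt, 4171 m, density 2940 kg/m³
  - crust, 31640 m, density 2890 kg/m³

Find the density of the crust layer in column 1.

Take the compensation level at the base of the deeper column (depth z_c below the surface of column 1) and equate Σ ρ_i t_i down to z_c; mantle fills any gap and the z_c terms cancel.
Column 1: 38450×ρ + (z_c − 38450)×3250
Column 2: 474.8×0 + 4171×2940 + 31640×2890 + (z_c − 474.8 − 35811)×3250
The z_c×3250 term appears on both sides and cancels. Collect the known terms of each column as K = Σ(ρt)_known − 3250 × (depth of known layers): K_1 = 0 − 3250×38450 = −124962500; K_2 = 103702340 − 3250×(474.8 + 35811) = −14226510.
Balance: K_1 + 38450×ρ = K_2, so ρ = (K_2 − K_1)/38450 = 110736000/38450 = 2880 kg/m³.

2880 kg/m³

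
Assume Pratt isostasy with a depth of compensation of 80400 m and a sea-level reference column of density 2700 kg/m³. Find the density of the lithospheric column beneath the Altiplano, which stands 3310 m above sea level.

2590 kg/m³

Pratt balance: ρ_ref D = ρ (D + h).
ρ = ρ_ref D/(D + h) = 2700 × 80400 m/(80400 m + 3310 m) = 2590 kg/m³.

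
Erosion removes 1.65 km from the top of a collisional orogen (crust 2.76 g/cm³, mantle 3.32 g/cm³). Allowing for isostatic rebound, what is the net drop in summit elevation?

0.278 km

Rebound u = e ρ_c/ρ_m = 1.65 km × 2.76/3.32 = 1.372 km.
Net surface drop = e − u = 1.65 km − 1.372 km = e (ρ_m − ρ_c)/ρ_m = 0.278 km.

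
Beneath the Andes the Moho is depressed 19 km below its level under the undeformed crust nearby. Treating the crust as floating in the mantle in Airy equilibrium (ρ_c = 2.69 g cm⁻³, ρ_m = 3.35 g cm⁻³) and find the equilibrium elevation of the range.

4.66 km

Equating mass per unit area of the two columns: ρ_c h = (ρ_m − ρ_c) r.
h = r (ρ_m − ρ_c) / ρ_c = 19 km × (3.35 − 2.69) / 2.69 = 4.66 km.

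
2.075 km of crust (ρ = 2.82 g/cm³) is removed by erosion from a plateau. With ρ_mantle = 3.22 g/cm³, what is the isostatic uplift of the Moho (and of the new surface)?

1.82 km

Unloading: uplift u = e ρ_c/ρ_m = 2.075 km × 2.82/3.22 = 1.82 km.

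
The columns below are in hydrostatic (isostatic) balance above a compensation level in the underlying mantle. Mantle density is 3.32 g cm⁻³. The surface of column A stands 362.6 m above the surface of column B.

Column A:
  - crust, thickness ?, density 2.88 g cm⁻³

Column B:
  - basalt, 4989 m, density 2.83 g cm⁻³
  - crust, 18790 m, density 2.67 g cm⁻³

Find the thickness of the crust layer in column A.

36000 m

Take the compensation level at the base of the deeper column (depth z_c below the surface of column A) and equate Σ ρ_i t_i down to z_c; mantle fills any gap and the z_c terms cancel.
Column A: x×2.88 + (z_c − 0 − x)×3.32
Column B: 362.6×0 + 4989×2.83 + 18790×2.67 + (z_c − 362.6 − 23779)×3.32
The z_c×3.32 term appears on both sides and cancels. Collect the known terms of each column as K = Σ(ρt)_known − 3.32 × (depth of known layers): K_A = 0 − 3.32×0 = 0; K_B = 64288.17 − 3.32×(362.6 + 23779) = −15861.942.
Balance: K_A − x×(3.32 − 2.88) = K_B, so x = (K_A − K_B)/(3.32 − 2.88) = 15861.9/0.44 = 36000 m.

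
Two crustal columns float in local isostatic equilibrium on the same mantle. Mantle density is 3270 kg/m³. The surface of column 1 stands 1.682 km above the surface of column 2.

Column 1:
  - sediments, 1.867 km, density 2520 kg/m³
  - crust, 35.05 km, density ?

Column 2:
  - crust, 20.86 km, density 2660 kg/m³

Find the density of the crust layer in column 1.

2790 kg/m³

Take the compensation level at the base of the deeper column (depth z_c below the surface of column 1) and equate Σ ρ_i t_i down to z_c; mantle fills any gap and the z_c terms cancel.
Column 1: 1.867×2520 + 35.05×ρ + (z_c − 36.917)×3270
Column 2: 1.682×0 + 20.86×2660 + (z_c − 1.682 − 20.86)×3270
The z_c×3270 term appears on both sides and cancels. Collect the known terms of each column as K = Σ(ρt)_known − 3270 × (depth of known layers): K_1 = 4704.84 − 3270×36.917 = −116013.75; K_2 = 55487.6 − 3270×(1.682 + 20.86) = −18224.74.
Balance: K_1 + 35.05×ρ = K_2, so ρ = (K_2 − K_1)/35.05 = 97789/35.05 = 2790 kg/m³.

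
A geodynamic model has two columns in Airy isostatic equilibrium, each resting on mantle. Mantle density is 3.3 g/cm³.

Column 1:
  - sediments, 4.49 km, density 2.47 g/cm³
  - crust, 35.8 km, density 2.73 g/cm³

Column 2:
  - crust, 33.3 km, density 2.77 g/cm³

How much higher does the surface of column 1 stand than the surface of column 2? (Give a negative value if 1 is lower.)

For any compensation level in the mantle, the mantle terms cancel and isostasy reduces to e = (Σt_1 − Σt_2) − (Σ(ρt)_1 − Σ(ρt)_2) / ρ_m.
Σt_1 = 40.29 km; Σt_2 = 33.3 km; Σ(ρt)_1 = 108.8243; Σ(ρt)_2 = 92.241 (in km·g/cm³).
e = (40.29 − 33.3) − (108.8243 − 92.241) / 3.3 = 1.96 km.

1.96 km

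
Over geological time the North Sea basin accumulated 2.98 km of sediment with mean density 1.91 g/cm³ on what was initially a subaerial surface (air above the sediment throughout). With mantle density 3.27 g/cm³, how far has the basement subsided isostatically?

1.74 km

Subaerial load: s = t ρ_sed / ρ_m = 2.98 km × 1.91/3.27 = 1.74 km.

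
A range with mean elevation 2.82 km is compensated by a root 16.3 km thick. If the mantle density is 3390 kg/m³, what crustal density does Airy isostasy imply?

ρ_c h = (ρ_m − ρ_c) r → ρ_c (h + r) = ρ_m r → ρ_c = ρ_m r / (h + r).
ρ_c = 3390 × 16.3 km / (2.82 km + 16.3 km) = 2890 kg/m³.

2890 kg/m³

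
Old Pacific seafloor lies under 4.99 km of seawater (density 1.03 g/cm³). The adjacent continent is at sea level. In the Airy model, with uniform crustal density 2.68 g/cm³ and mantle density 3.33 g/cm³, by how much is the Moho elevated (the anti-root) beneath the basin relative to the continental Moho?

12.7 km

For local isostatic compensation: replacing crust with seawater at the top is compensated by replacing crust with mantle at the base: d (ρ_c − ρ_w) = a (ρ_m − ρ_c).
a = d (ρ_c − ρ_w)/(ρ_m − ρ_c) = 4.99 km × 1.65/0.65 = 12.7 km.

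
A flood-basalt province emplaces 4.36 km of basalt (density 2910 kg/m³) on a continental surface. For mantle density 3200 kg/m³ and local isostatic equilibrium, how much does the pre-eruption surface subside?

Subaerial loading: s = t ρ_load / ρ_m.
s = 4.36 km × 2910/3200 = 3.96 km.

3.96 km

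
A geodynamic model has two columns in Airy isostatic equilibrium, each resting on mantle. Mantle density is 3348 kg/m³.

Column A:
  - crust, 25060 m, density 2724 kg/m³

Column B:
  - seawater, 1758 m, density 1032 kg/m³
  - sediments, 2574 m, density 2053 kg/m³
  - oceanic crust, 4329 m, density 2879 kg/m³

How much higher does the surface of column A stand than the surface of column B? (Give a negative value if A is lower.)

For any compensation level in the mantle, the mantle terms cancel and isostasy reduces to e = (Σt_A − Σt_B) − (Σ(ρt)_A − Σ(ρt)_B) / ρ_m.
Σt_A = 25060 m; Σt_B = 8661 m; Σ(ρt)_A = 68263440; Σ(ρt)_B = 19561869 (in m·kg/m³).
e = (25060 − 8661) − (68263440 − 19561869) / 3348 = 1850 m.

1850 m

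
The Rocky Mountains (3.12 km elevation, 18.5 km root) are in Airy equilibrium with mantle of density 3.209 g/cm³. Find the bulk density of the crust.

ρ_c h = (ρ_m − ρ_c) r → ρ_c (h + r) = ρ_m r → ρ_c = ρ_m r / (h + r).
ρ_c = 3.209 × 18.5 km / (3.12 km + 18.5 km) = 2.75 g/cm³.

2.75 g/cm³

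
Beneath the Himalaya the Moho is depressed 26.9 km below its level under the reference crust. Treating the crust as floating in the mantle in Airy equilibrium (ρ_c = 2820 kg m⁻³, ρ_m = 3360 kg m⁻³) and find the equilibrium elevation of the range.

5.15 km

For local isostatic compensation: ρ_c h = (ρ_m − ρ_c) r.
h = r (ρ_m − ρ_c) / ρ_c = 26.9 km × (3360 − 2820) / 2820 = 5.15 km.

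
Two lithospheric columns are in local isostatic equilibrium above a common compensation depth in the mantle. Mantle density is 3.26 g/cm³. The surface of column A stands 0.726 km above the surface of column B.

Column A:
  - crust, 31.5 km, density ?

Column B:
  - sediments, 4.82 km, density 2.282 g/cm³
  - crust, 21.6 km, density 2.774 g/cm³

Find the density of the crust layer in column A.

Take the compensation level at the base of the deeper column (depth z_c below the surface of column A) and equate Σ ρ_i t_i down to z_c; mantle fills any gap and the z_c terms cancel.
Column A: 31.5×ρ + (z_c − 31.5)×3.26
Column B: 0.726×0 + 4.82×2.282 + 21.6×2.774 + (z_c − 0.726 − 26.42)×3.26
The z_c×3.26 term appears on both sides and cancels. Collect the known terms of each column as K = Σ(ρt)_known − 3.26 × (depth of known layers): K_A = 0 − 3.26×31.5 = −102.69; K_B = 70.91764 − 3.26×(0.726 + 26.42) = −17.57832.
Balance: K_A + 31.5×ρ = K_B, so ρ = (K_B − K_A)/31.5 = 85.1117/31.5 = 2.7 g/cm³.

2.7 g/cm³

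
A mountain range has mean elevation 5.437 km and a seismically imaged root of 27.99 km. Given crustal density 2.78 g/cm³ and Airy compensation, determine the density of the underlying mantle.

Airy balance: ρ_c h = (ρ_m − ρ_c) r → ρ_m = ρ_c (1 + h/r).
ρ_m = 2.78 × (1 + 5.437 km/27.99 km) = 3.32 g/cm³.

3.32 g/cm³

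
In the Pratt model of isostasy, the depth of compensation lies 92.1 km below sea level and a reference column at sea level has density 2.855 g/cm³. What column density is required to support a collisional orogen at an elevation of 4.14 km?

2.73 g/cm³

Pratt balance: ρ_ref D = ρ (D + h).
ρ = ρ_ref D/(D + h) = 2.855 × 92.1 km/(92.1 km + 4.14 km) = 2.73 g/cm³.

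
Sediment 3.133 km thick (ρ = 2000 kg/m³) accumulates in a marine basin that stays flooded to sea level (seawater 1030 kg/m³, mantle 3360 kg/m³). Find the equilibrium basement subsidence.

Submarine loading: the sediment displaces seawater, and the subsidence is in turn flooded, so s (ρ_m − ρ_w) = t (ρ_sed − ρ_w).
s = 3.133 km × (2000 − 1030) / (3360 − 1030) = 1.3 km.

1.3 km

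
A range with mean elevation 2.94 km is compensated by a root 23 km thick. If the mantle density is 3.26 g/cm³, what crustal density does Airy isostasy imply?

2.89 g/cm³

ρ_c h = (ρ_m − ρ_c) r → ρ_c (h + r) = ρ_m r → ρ_c = ρ_m r / (h + r).
ρ_c = 3.26 × 23 km / (2.94 km + 23 km) = 2.89 g/cm³.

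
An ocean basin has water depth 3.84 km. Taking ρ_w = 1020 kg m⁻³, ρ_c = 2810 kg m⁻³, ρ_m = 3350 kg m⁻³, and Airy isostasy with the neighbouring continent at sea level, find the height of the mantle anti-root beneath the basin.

12.7 km

For local isostatic compensation: replacing crust with seawater at the top is compensated by replacing crust with mantle at the base: d (ρ_c − ρ_w) = a (ρ_m − ρ_c).
a = d (ρ_c − ρ_w)/(ρ_m − ρ_c) = 3.84 km × 1790/540 = 12.7 km.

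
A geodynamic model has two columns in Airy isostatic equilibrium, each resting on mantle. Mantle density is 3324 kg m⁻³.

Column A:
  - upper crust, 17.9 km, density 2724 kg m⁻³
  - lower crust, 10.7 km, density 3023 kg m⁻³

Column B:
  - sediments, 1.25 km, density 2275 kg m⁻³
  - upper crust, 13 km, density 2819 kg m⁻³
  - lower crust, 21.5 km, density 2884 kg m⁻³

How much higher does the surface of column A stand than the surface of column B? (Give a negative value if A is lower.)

For any compensation level in the mantle, the mantle terms cancel and isostasy reduces to e = (Σt_A − Σt_B) − (Σ(ρt)_A − Σ(ρt)_B) / ρ_m.
Σt_A = 28.6 km; Σt_B = 35.75 km; Σ(ρt)_A = 81105.7; Σ(ρt)_B = 101496.75 (in km·kg m⁻³).
e = (28.6 − 35.75) − (81105.7 − 101496.75) / 3324 = −1.02 km.

−1.02 km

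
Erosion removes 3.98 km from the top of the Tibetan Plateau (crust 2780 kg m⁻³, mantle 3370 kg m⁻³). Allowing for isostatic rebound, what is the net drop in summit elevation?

0.697 km

Rebound u = e ρ_c/ρ_m = 3.98 km × 2780/3370 = 3.283 km.
Net surface drop = e − u = 3.98 km − 3.283 km = e (ρ_m − ρ_c)/ρ_m = 0.697 km.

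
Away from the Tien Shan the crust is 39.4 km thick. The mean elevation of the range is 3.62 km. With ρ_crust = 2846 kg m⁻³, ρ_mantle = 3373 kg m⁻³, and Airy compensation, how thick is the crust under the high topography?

Root depth r = h ρ_c / (ρ_m − ρ_c) = 3.62 km × 2846 / 527 = 19.55 km.
Total thickness = T + h + r = 39.4 km + 3.62 km + 19.55 km = 62.6 km.

62.6 km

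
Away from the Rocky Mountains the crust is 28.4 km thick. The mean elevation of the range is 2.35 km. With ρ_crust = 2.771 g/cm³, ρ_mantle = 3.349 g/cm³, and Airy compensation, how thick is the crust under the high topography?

42 km

Root depth r = h ρ_c / (ρ_m − ρ_c) = 2.35 km × 2.771 / 0.578 = 11.27 km.
Total thickness = T + h + r = 28.4 km + 2.35 km + 11.27 km = 42 km.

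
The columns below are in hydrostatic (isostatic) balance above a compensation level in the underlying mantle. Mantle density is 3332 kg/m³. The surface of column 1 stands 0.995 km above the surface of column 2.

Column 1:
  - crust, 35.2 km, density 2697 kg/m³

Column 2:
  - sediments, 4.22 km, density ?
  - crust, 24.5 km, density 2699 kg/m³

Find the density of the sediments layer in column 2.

2500 kg/m³

Take the compensation level at the base of the deeper column (depth z_c below the surface of column 1) and equate Σ ρ_i t_i down to z_c; mantle fills any gap and the z_c terms cancel.
Column 1: 35.2×2697 + (z_c − 35.2)×3332
Column 2: 0.995×0 + 4.22×ρ + 24.5×2699 + (z_c − 0.995 − 28.72)×3332
The z_c×3332 term appears on both sides and cancels. Collect the known terms of each column as K = Σ(ρt)_known − 3332 × (depth of known layers): K_1 = 94934.4 − 3332×35.2 = −22352; K_2 = 66125.5 − 3332×(0.995 + 28.72) = −32884.88.
Balance: K_1 = K_2 + 4.22×ρ, so ρ = (K_1 − K_2)/4.22 = 10532.9/4.22 = 2500 kg/m³.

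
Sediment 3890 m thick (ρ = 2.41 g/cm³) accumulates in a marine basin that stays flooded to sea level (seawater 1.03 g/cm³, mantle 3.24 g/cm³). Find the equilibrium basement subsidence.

2430 m

Submarine loading: the sediment displaces seawater, and the subsidence is in turn flooded, so s (ρ_m − ρ_w) = t (ρ_sed − ρ_w).
s = 3890 m × (2.41 − 1.03) / (3.24 − 1.03) = 2430 m.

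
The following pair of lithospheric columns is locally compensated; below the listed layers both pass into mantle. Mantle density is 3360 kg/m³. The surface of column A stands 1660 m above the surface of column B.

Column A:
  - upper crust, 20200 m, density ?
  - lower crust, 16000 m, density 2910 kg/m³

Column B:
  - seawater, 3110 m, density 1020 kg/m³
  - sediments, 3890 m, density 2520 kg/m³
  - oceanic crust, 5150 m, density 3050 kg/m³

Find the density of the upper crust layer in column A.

Take the compensation level at the base of the deeper column (depth z_c below the surface of column A) and equate Σ ρ_i t_i down to z_c; mantle fills any gap and the z_c terms cancel.
Column A: 20200×ρ + 16000×2910 + (z_c − 36200)×3360
Column B: 1660×0 + 3110×1020 + 3890×2520 + 5150×3050 + (z_c − 1660 − 12150)×3360
The z_c×3360 term appears on both sides and cancels. Collect the known terms of each column as K = Σ(ρt)_known − 3360 × (depth of known layers): K_A = 46560000 − 3360×36200 = −75072000; K_B = 28682500 − 3360×(1660 + 12150) = −17719100.
Balance: K_A + 20200×ρ = K_B, so ρ = (K_B − K_A)/20200 = 57352900/20200 = 2840 kg/m³.

2840 kg/m³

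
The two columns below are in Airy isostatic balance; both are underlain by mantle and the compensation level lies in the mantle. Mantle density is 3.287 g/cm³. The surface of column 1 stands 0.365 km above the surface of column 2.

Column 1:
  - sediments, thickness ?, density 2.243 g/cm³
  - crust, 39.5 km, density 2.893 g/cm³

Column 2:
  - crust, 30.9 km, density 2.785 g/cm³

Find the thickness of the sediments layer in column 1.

1.1 km

Take the compensation level at the base of the deeper column (depth z_c below the surface of column 1) and equate Σ ρ_i t_i down to z_c; mantle fills any gap and the z_c terms cancel.
Column 1: x×2.243 + 39.5×2.893 + (z_c − 39.5 − x)×3.287
Column 2: 0.365×0 + 30.9×2.785 + (z_c − 0.365 − 30.9)×3.287
The z_c×3.287 term appears on both sides and cancels. Collect the known terms of each column as K = Σ(ρt)_known − 3.287 × (depth of known layers): K_1 = 114.2735 − 3.287×39.5 = −15.563; K_2 = 86.0565 − 3.287×(0.365 + 30.9) = −16.711555.
Balance: K_1 − x×(3.287 − 2.243) = K_2, so x = (K_1 − K_2)/(3.287 − 2.243) = 1.14855/1.044 = 1.1 km.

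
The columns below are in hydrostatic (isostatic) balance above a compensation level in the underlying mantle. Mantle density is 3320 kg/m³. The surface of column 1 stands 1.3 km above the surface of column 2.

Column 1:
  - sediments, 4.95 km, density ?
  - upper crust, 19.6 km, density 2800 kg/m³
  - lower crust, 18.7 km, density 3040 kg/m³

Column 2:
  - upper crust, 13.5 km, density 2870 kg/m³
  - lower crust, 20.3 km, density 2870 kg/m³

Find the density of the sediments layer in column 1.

Take the compensation level at the base of the deeper column (depth z_c below the surface of column 1) and equate Σ ρ_i t_i down to z_c; mantle fills any gap and the z_c terms cancel.
Column 1: 4.95×ρ + 19.6×2800 + 18.7×3040 + (z_c − 43.25)×3320
Column 2: 1.3×0 + 13.5×2870 + 20.3×2870 + (z_c − 1.3 − 33.8)×3320
The z_c×3320 term appears on both sides and cancels. Collect the known terms of each column as K = Σ(ρt)_known − 3320 × (depth of known layers): K_1 = 111728 − 3320×43.25 = −31862; K_2 = 97006 − 3320×(1.3 + 33.8) = −19526.
Balance: K_1 + 4.95×ρ = K_2, so ρ = (K_2 − K_1)/4.95 = 12336/4.95 = 2490 kg/m³.

2490 kg/m³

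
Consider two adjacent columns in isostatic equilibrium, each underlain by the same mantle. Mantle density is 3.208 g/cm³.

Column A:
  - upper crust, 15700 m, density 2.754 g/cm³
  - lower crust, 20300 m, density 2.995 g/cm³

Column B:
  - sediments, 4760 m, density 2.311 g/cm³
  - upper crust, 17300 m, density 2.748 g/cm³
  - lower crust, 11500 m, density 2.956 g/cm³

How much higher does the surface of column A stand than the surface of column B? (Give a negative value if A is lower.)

For any compensation level in the mantle, the mantle terms cancel and isostasy reduces to e = (Σt_A − Σt_B) − (Σ(ρt)_A − Σ(ρt)_B) / ρ_m.
Σt_A = 36000 m; Σt_B = 33560 m; Σ(ρt)_A = 104036.3; Σ(ρt)_B = 92534.76 (in m·g/cm³).
e = (36000 − 33560) − (104036.3 − 92534.76) / 3.208 = −1150 m.

−1150 m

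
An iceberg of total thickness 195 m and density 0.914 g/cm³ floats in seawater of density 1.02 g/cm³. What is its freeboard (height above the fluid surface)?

20.3 m

Floating equilibrium: submerged depth d = t ρ_obj/ρ_fluid = 195 m × 0.914/1.02 = 174.7 m.
Freeboard = t − d = 195 m − 174.7 m = 20.3 m.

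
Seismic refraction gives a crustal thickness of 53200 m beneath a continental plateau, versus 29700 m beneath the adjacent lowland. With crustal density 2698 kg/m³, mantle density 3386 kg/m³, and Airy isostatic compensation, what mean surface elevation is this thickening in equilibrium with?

Excess crust Δ = 53200 m − 29700 m = 23500 m, split between elevation h and root r with h + r = Δ.
Airy balance ρ_c h = (ρ_m − ρ_c) r gives r = h ρ_c/(ρ_m − ρ_c), so h (1 + ρ_c/(ρ_m − ρ_c)) = Δ, i.e. h = Δ (ρ_m − ρ_c)/ρ_m.
h = 23500 m × 688/3386 = 4770 m.

4770 m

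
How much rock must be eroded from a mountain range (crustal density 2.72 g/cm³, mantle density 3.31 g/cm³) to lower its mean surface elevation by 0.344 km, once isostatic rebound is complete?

Net drop Δ = e − u = e − e ρ_c/ρ_m = e (ρ_m − ρ_c)/ρ_m.
e = Δ ρ_m/(ρ_m − ρ_c) = 0.344 km × 3.31/0.59 = 1.93 km.

1.93 km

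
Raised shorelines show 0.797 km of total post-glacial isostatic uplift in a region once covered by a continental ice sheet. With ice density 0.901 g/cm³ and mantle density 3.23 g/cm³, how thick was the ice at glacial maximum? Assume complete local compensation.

u = t ρ_ice/ρ_m → t = u ρ_m/ρ_ice = 0.797 km × 3.23/0.901 = 2.86 km.

2.86 km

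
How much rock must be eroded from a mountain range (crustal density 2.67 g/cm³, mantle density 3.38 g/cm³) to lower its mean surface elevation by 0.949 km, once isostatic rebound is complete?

4.52 km

Net drop Δ = e − u = e − e ρ_c/ρ_m = e (ρ_m − ρ_c)/ρ_m.
e = Δ ρ_m/(ρ_m − ρ_c) = 0.949 km × 3.38/0.71 = 4.52 km.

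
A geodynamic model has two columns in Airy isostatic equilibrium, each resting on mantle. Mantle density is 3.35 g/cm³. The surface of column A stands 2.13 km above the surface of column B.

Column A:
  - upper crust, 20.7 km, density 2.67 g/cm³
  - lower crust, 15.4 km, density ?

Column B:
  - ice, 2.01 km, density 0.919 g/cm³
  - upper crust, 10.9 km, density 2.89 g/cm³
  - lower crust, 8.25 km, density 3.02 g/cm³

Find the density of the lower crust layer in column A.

2.98 g/cm³

Take the compensation level at the base of the deeper column (depth z_c below the surface of column A) and equate Σ ρ_i t_i down to z_c; mantle fills any gap and the z_c terms cancel.
Column A: 20.7×2.67 + 15.4×ρ + (z_c − 36.1)×3.35
Column B: 2.13×0 + 2.01×0.919 + 10.9×2.89 + 8.25×3.02 + (z_c − 2.13 − 21.16)×3.35
The z_c×3.35 term appears on both sides and cancels. Collect the known terms of each column as K = Σ(ρt)_known − 3.35 × (depth of known layers): K_A = 55.269 − 3.35×36.1 = −65.666; K_B = 58.26319 − 3.35×(2.13 + 21.16) = −19.75831.
Balance: K_A + 15.4×ρ = K_B, so ρ = (K_B − K_A)/15.4 = 45.9077/15.4 = 2.98 g/cm³.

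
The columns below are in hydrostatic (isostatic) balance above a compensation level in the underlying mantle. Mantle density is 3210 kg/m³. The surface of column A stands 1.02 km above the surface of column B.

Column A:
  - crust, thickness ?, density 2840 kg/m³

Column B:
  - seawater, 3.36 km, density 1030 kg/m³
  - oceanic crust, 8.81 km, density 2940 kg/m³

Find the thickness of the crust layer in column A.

Take the compensation level at the base of the deeper column (depth z_c below the surface of column A) and equate Σ ρ_i t_i down to z_c; mantle fills any gap and the z_c terms cancel.
Column A: x×2840 + (z_c − 0 − x)×3210
Column B: 1.02×0 + 3.36×1030 + 8.81×2940 + (z_c − 1.02 − 12.17)×3210
The z_c×3210 term appears on both sides and cancels. Collect the known terms of each column as K = Σ(ρt)_known − 3210 × (depth of known layers): K_A = 0 − 3210×0 = 0; K_B = 29362.2 − 3210×(1.02 + 12.17) = −12977.7.
Balance: K_A − x×(3210 − 2840) = K_B, so x = (K_A − K_B)/(3210 − 2840) = 12977.7/370 = 35.1 km.

35.1 km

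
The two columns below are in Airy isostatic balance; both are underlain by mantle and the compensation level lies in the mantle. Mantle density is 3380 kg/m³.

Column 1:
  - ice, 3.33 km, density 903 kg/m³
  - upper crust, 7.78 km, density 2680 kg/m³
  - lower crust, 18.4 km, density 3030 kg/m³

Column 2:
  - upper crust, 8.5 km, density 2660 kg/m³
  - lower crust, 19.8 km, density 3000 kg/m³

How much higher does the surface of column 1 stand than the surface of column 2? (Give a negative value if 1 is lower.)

1.92 km

For any compensation level in the mantle, the mantle terms cancel and isostasy reduces to e = (Σt_1 − Σt_2) − (Σ(ρt)_1 − Σ(ρt)_2) / ρ_m.
Σt_1 = 29.51 km; Σt_2 = 28.3 km; Σ(ρt)_1 = 79609.39; Σ(ρt)_2 = 82010 (in km·kg/m³).
e = (29.51 − 28.3) − (79609.39 − 82010) / 3380 = 1.92 km.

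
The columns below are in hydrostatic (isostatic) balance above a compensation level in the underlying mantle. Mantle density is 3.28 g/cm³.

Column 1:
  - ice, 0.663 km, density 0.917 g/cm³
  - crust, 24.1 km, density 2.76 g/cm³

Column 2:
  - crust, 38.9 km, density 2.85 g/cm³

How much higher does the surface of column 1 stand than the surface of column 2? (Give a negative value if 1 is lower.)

−0.801 km

For any compensation level in the mantle, the mantle terms cancel and isostasy reduces to e = (Σt_1 − Σt_2) − (Σ(ρt)_1 − Σ(ρt)_2) / ρ_m.
Σt_1 = 24.763 km; Σt_2 = 38.9 km; Σ(ρt)_1 = 67.123971; Σ(ρt)_2 = 110.865 (in km·g/cm³).
e = (24.763 − 38.9) − (67.123971 − 110.865) / 3.28 = −0.801 km.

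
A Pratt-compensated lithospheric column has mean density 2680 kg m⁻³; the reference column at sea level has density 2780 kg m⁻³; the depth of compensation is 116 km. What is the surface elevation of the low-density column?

4.33 km

ρ_ref D = ρ (D + h) → h = D (ρ_ref − ρ)/ρ.
h = 116 km × (2780 − 2680)/2680 = 4.33 km.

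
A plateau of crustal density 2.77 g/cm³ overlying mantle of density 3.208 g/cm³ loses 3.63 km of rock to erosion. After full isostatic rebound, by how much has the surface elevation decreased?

Rebound u = e ρ_c/ρ_m = 3.63 km × 2.77/3.208 = 3.134 km.
Net surface drop = e − u = 3.63 km − 3.134 km = e (ρ_m − ρ_c)/ρ_m = 0.496 km.

0.496 km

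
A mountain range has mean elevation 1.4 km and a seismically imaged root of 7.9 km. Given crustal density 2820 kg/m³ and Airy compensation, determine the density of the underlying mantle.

Airy balance: ρ_c h = (ρ_m − ρ_c) r → ρ_m = ρ_c (1 + h/r).
ρ_m = 2820 × (1 + 1.4 km/7.9 km) = 3320 kg/m³.

3320 kg/m³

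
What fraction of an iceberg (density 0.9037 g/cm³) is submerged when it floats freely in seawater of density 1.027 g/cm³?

Submerged fraction = ρ_obj/ρ_fluid = 0.9037/1.027 = 88%.

88%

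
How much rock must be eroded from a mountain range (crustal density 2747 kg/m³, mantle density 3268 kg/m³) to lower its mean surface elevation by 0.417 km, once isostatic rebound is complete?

Net drop Δ = e − u = e − e ρ_c/ρ_m = e (ρ_m − ρ_c)/ρ_m.
e = Δ ρ_m/(ρ_m − ρ_c) = 0.417 km × 3268/521 = 2.62 km.

2.62 km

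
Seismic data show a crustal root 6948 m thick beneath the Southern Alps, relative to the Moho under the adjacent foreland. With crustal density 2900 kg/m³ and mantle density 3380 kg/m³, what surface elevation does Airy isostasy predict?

By Archimedes' principle applied to the lithosphere: ρ_c h = (ρ_m − ρ_c) r.
h = r (ρ_m − ρ_c) / ρ_c = 6948 m × (3380 − 2900) / 2900 = 1150 m.

1150 m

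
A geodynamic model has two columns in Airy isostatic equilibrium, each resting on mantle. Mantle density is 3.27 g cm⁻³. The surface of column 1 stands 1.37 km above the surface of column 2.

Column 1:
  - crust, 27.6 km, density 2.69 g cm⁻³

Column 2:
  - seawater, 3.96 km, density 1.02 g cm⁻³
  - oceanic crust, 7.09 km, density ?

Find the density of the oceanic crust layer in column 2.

Take the compensation level at the base of the deeper column (depth z_c below the surface of column 1) and equate Σ ρ_i t_i down to z_c; mantle fills any gap and the z_c terms cancel.
Column 1: 27.6×2.69 + (z_c − 27.6)×3.27
Column 2: 1.37×0 + 3.96×1.02 + 7.09×ρ + (z_c − 1.37 − 11.05)×3.27
The z_c×3.27 term appears on both sides and cancels. Collect the known terms of each column as K = Σ(ρt)_known − 3.27 × (depth of known layers): K_1 = 74.244 − 3.27×27.6 = −16.008; K_2 = 4.0392 − 3.27×(1.37 + 11.05) = −36.5742.
Balance: K_1 = K_2 + 7.09×ρ, so ρ = (K_1 − K_2)/7.09 = 20.5662/7.09 = 2.9 g cm⁻³.

2.9 g cm⁻³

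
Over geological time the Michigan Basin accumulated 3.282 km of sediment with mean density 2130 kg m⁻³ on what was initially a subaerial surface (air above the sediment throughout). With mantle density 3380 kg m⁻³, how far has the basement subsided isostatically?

Subaerial load: s = t ρ_sed / ρ_m = 3.282 km × 2130/3380 = 2.07 km.

2.07 km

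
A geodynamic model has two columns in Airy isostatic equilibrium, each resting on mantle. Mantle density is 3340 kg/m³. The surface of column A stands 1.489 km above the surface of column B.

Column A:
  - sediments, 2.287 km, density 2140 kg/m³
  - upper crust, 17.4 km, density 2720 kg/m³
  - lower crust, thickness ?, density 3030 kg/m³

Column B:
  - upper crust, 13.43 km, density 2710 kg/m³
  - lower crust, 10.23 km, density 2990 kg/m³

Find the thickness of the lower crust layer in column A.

11.2 km

Take the compensation level at the base of the deeper column (depth z_c below the surface of column A) and equate Σ ρ_i t_i down to z_c; mantle fills any gap and the z_c terms cancel.
Column A: 2.287×2140 + 17.4×2720 + x×3030 + (z_c − 19.687 − x)×3340
Column B: 1.489×0 + 13.43×2710 + 10.23×2990 + (z_c − 1.489 − 23.66)×3340
The z_c×3340 term appears on both sides and cancels. Collect the known terms of each column as K = Σ(ρt)_known − 3340 × (depth of known layers): K_A = 52222.18 − 3340×19.687 = −13532.4; K_B = 66983 − 3340×(1.489 + 23.66) = −17014.66.
Balance: K_A − x×(3340 − 3030) = K_B, so x = (K_A − K_B)/(3340 − 3030) = 3482.26/310 = 11.2 km.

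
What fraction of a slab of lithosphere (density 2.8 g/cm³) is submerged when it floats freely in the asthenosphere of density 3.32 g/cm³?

0.843

Submerged fraction = ρ_obj/ρ_fluid = 2.8/3.32 = 0.843.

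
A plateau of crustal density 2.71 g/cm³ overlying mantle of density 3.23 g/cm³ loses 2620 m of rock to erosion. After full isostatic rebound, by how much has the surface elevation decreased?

422 m

Rebound u = e ρ_c/ρ_m = 2620 m × 2.71/3.23 = 2198 m.
Net surface drop = e − u = 2620 m − 2198 m = e (ρ_m − ρ_c)/ρ_m = 422 m.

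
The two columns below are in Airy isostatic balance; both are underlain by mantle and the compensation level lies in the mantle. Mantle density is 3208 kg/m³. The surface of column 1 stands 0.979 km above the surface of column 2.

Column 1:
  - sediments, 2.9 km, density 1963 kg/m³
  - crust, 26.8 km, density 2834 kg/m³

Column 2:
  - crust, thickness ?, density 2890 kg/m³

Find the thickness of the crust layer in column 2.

33 km

Take the compensation level at the base of the deeper column (depth z_c below the surface of column 1) and equate Σ ρ_i t_i down to z_c; mantle fills any gap and the z_c terms cancel.
Column 1: 2.9×1963 + 26.8×2834 + (z_c − 29.7)×3208
Column 2: 0.979×0 + x×2890 + (z_c − 0.979 − 0 − x)×3208
The z_c×3208 term appears on both sides and cancels. Collect the known terms of each column as K = Σ(ρt)_known − 3208 × (depth of known layers): K_1 = 81643.9 − 3208×29.7 = −13633.7; K_2 = 0 − 3208×(0.979 + 0) = −3140.632.
Balance: K_1 = K_2 − x×(3208 − 2890), so x = (K_2 − K_1)/(3208 − 2890) = 10493.1/318 = 33 km.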